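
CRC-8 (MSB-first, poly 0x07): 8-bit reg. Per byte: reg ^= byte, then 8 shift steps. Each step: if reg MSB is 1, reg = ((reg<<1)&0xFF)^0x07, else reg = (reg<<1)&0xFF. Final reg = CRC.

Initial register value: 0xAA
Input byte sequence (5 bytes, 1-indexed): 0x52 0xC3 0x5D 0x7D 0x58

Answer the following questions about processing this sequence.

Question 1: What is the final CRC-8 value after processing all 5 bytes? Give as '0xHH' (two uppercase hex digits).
Answer: 0xF1

Derivation:
After byte 1 (0x52): reg=0xE6
After byte 2 (0xC3): reg=0xFB
After byte 3 (0x5D): reg=0x7B
After byte 4 (0x7D): reg=0x12
After byte 5 (0x58): reg=0xF1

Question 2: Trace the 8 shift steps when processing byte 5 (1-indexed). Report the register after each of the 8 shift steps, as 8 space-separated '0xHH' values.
After byte 1 (0x52): reg=0xE6
After byte 2 (0xC3): reg=0xFB
After byte 3 (0x5D): reg=0x7B
After byte 4 (0x7D): reg=0x12
Register before byte 5: 0x12
After XOR with byte 0x58: 0x4A

Answer: 0x94 0x2F 0x5E 0xBC 0x7F 0xFE 0xFB 0xF1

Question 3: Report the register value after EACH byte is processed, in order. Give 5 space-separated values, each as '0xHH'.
0xE6 0xFB 0x7B 0x12 0xF1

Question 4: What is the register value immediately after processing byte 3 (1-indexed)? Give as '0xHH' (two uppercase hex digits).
After byte 1 (0x52): reg=0xE6
After byte 2 (0xC3): reg=0xFB
After byte 3 (0x5D): reg=0x7B

Answer: 0x7B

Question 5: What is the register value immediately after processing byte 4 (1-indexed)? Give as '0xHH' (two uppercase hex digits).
After byte 1 (0x52): reg=0xE6
After byte 2 (0xC3): reg=0xFB
After byte 3 (0x5D): reg=0x7B
After byte 4 (0x7D): reg=0x12

Answer: 0x12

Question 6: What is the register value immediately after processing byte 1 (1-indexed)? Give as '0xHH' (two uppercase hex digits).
Answer: 0xE6

Derivation:
After byte 1 (0x52): reg=0xE6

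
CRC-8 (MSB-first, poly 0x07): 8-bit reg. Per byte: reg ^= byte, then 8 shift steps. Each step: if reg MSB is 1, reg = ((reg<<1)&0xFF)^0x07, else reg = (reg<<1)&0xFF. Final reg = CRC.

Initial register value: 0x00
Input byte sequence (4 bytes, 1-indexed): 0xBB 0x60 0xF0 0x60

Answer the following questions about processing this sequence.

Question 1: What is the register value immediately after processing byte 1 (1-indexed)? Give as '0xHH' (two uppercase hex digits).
After byte 1 (0xBB): reg=0x28

Answer: 0x28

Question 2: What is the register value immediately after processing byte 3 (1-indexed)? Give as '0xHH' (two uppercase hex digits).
Answer: 0x2D

Derivation:
After byte 1 (0xBB): reg=0x28
After byte 2 (0x60): reg=0xFF
After byte 3 (0xF0): reg=0x2D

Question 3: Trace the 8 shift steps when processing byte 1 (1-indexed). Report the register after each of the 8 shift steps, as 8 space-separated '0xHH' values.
Answer: 0x71 0xE2 0xC3 0x81 0x05 0x0A 0x14 0x28

Derivation:
Register before byte 1: 0x00
After XOR with byte 0xBB: 0xBB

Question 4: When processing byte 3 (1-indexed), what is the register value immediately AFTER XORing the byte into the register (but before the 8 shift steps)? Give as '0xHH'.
Answer: 0x0F

Derivation:
Register before byte 3: 0xFF
Byte 3: 0xF0
0xFF XOR 0xF0 = 0x0F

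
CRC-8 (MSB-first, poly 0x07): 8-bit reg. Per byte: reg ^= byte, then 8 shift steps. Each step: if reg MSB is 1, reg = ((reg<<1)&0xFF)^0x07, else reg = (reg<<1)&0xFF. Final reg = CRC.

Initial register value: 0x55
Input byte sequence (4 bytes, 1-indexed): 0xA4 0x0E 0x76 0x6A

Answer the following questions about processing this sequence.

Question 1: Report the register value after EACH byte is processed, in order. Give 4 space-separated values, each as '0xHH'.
0xD9 0x2B 0x94 0xF4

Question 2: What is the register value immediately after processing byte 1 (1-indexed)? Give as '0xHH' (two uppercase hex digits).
After byte 1 (0xA4): reg=0xD9

Answer: 0xD9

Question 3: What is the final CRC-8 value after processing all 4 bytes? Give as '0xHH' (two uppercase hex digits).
Answer: 0xF4

Derivation:
After byte 1 (0xA4): reg=0xD9
After byte 2 (0x0E): reg=0x2B
After byte 3 (0x76): reg=0x94
After byte 4 (0x6A): reg=0xF4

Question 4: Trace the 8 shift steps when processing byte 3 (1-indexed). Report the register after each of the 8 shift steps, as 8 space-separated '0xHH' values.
After byte 1 (0xA4): reg=0xD9
After byte 2 (0x0E): reg=0x2B
Register before byte 3: 0x2B
After XOR with byte 0x76: 0x5D

Answer: 0xBA 0x73 0xE6 0xCB 0x91 0x25 0x4A 0x94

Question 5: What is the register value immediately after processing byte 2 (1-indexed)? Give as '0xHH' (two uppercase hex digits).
After byte 1 (0xA4): reg=0xD9
After byte 2 (0x0E): reg=0x2B

Answer: 0x2B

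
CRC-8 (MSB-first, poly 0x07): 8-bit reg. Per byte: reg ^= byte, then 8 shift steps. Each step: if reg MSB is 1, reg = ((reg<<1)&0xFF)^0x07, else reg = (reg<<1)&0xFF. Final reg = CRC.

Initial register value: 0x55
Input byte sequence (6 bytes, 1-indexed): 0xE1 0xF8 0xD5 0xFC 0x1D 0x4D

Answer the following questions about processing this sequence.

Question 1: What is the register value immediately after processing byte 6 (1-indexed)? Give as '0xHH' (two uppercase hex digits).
After byte 1 (0xE1): reg=0x05
After byte 2 (0xF8): reg=0xFD
After byte 3 (0xD5): reg=0xD8
After byte 4 (0xFC): reg=0xFC
After byte 5 (0x1D): reg=0xA9
After byte 6 (0x4D): reg=0xB2

Answer: 0xB2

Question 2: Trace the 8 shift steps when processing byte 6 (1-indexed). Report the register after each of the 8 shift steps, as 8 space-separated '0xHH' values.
Answer: 0xCF 0x99 0x35 0x6A 0xD4 0xAF 0x59 0xB2

Derivation:
After byte 1 (0xE1): reg=0x05
After byte 2 (0xF8): reg=0xFD
After byte 3 (0xD5): reg=0xD8
After byte 4 (0xFC): reg=0xFC
After byte 5 (0x1D): reg=0xA9
Register before byte 6: 0xA9
After XOR with byte 0x4D: 0xE4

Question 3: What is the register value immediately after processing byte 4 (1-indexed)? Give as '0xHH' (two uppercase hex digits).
Answer: 0xFC

Derivation:
After byte 1 (0xE1): reg=0x05
After byte 2 (0xF8): reg=0xFD
After byte 3 (0xD5): reg=0xD8
After byte 4 (0xFC): reg=0xFC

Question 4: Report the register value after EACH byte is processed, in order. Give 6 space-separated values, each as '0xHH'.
0x05 0xFD 0xD8 0xFC 0xA9 0xB2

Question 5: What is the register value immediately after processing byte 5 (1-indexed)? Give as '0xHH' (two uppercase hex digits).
After byte 1 (0xE1): reg=0x05
After byte 2 (0xF8): reg=0xFD
After byte 3 (0xD5): reg=0xD8
After byte 4 (0xFC): reg=0xFC
After byte 5 (0x1D): reg=0xA9

Answer: 0xA9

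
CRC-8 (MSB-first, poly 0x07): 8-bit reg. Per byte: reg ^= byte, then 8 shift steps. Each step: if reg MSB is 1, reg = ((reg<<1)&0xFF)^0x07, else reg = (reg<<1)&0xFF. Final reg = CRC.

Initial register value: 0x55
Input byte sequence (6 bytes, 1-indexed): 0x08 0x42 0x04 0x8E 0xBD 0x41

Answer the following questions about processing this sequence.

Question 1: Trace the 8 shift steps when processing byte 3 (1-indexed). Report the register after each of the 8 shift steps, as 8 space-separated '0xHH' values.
After byte 1 (0x08): reg=0x94
After byte 2 (0x42): reg=0x2C
Register before byte 3: 0x2C
After XOR with byte 0x04: 0x28

Answer: 0x50 0xA0 0x47 0x8E 0x1B 0x36 0x6C 0xD8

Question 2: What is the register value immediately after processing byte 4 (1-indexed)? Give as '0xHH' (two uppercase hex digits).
Answer: 0xA5

Derivation:
After byte 1 (0x08): reg=0x94
After byte 2 (0x42): reg=0x2C
After byte 3 (0x04): reg=0xD8
After byte 4 (0x8E): reg=0xA5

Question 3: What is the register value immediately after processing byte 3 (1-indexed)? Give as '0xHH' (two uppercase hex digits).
After byte 1 (0x08): reg=0x94
After byte 2 (0x42): reg=0x2C
After byte 3 (0x04): reg=0xD8

Answer: 0xD8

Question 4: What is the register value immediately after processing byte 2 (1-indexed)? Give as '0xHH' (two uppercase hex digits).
After byte 1 (0x08): reg=0x94
After byte 2 (0x42): reg=0x2C

Answer: 0x2C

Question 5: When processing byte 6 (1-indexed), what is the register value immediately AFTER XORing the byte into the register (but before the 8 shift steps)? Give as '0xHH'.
Answer: 0x09

Derivation:
Register before byte 6: 0x48
Byte 6: 0x41
0x48 XOR 0x41 = 0x09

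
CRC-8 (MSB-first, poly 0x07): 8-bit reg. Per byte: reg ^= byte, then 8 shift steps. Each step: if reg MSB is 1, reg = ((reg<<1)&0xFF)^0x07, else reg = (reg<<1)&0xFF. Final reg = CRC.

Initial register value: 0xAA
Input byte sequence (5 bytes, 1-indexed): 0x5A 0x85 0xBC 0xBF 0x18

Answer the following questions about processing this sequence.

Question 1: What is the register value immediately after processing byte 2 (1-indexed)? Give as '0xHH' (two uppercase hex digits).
After byte 1 (0x5A): reg=0xDE
After byte 2 (0x85): reg=0x86

Answer: 0x86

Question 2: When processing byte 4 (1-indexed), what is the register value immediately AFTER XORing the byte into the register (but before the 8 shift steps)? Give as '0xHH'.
Register before byte 4: 0xA6
Byte 4: 0xBF
0xA6 XOR 0xBF = 0x19

Answer: 0x19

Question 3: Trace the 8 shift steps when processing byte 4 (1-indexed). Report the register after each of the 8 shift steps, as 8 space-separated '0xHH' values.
After byte 1 (0x5A): reg=0xDE
After byte 2 (0x85): reg=0x86
After byte 3 (0xBC): reg=0xA6
Register before byte 4: 0xA6
After XOR with byte 0xBF: 0x19

Answer: 0x32 0x64 0xC8 0x97 0x29 0x52 0xA4 0x4F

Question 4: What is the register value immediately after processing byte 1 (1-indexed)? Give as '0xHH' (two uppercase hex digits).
After byte 1 (0x5A): reg=0xDE

Answer: 0xDE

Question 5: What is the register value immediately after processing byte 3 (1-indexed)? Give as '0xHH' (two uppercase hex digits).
Answer: 0xA6

Derivation:
After byte 1 (0x5A): reg=0xDE
After byte 2 (0x85): reg=0x86
After byte 3 (0xBC): reg=0xA6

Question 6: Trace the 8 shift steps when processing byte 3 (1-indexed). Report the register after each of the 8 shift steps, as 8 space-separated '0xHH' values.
Answer: 0x74 0xE8 0xD7 0xA9 0x55 0xAA 0x53 0xA6

Derivation:
After byte 1 (0x5A): reg=0xDE
After byte 2 (0x85): reg=0x86
Register before byte 3: 0x86
After XOR with byte 0xBC: 0x3A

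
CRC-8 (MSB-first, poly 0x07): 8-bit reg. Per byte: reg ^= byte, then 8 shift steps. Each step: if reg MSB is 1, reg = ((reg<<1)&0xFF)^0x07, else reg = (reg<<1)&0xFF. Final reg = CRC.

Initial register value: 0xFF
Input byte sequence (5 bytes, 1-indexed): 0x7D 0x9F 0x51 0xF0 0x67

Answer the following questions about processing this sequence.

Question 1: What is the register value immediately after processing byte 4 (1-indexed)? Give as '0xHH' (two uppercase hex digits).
After byte 1 (0x7D): reg=0x87
After byte 2 (0x9F): reg=0x48
After byte 3 (0x51): reg=0x4F
After byte 4 (0xF0): reg=0x34

Answer: 0x34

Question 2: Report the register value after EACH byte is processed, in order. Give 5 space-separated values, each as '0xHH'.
0x87 0x48 0x4F 0x34 0xBE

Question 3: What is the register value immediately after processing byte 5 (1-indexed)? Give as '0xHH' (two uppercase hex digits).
After byte 1 (0x7D): reg=0x87
After byte 2 (0x9F): reg=0x48
After byte 3 (0x51): reg=0x4F
After byte 4 (0xF0): reg=0x34
After byte 5 (0x67): reg=0xBE

Answer: 0xBE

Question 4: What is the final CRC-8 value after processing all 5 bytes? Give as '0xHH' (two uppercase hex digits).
After byte 1 (0x7D): reg=0x87
After byte 2 (0x9F): reg=0x48
After byte 3 (0x51): reg=0x4F
After byte 4 (0xF0): reg=0x34
After byte 5 (0x67): reg=0xBE

Answer: 0xBE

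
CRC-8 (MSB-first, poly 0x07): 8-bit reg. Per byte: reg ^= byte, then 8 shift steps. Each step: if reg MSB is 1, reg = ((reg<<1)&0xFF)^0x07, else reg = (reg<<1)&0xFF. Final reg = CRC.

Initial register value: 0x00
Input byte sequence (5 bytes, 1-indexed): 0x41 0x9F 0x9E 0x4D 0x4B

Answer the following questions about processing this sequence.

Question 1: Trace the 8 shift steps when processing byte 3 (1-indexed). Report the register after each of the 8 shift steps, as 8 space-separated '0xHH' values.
Answer: 0x08 0x10 0x20 0x40 0x80 0x07 0x0E 0x1C

Derivation:
After byte 1 (0x41): reg=0xC0
After byte 2 (0x9F): reg=0x9A
Register before byte 3: 0x9A
After XOR with byte 0x9E: 0x04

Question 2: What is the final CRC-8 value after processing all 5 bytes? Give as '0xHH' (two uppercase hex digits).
After byte 1 (0x41): reg=0xC0
After byte 2 (0x9F): reg=0x9A
After byte 3 (0x9E): reg=0x1C
After byte 4 (0x4D): reg=0xB0
After byte 5 (0x4B): reg=0xEF

Answer: 0xEF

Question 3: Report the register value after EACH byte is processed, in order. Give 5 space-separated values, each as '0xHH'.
0xC0 0x9A 0x1C 0xB0 0xEF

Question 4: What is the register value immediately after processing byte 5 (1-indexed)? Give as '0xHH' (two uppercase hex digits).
Answer: 0xEF

Derivation:
After byte 1 (0x41): reg=0xC0
After byte 2 (0x9F): reg=0x9A
After byte 3 (0x9E): reg=0x1C
After byte 4 (0x4D): reg=0xB0
After byte 5 (0x4B): reg=0xEF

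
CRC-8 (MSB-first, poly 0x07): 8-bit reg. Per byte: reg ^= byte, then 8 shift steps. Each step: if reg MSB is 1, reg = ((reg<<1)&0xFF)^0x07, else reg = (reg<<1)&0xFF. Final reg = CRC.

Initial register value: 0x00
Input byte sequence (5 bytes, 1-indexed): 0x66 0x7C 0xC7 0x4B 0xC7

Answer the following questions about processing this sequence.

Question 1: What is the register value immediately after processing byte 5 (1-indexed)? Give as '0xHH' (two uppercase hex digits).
Answer: 0x31

Derivation:
After byte 1 (0x66): reg=0x35
After byte 2 (0x7C): reg=0xF8
After byte 3 (0xC7): reg=0xBD
After byte 4 (0x4B): reg=0xCC
After byte 5 (0xC7): reg=0x31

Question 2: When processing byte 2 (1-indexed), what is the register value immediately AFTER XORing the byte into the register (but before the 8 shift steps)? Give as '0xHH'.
Answer: 0x49

Derivation:
Register before byte 2: 0x35
Byte 2: 0x7C
0x35 XOR 0x7C = 0x49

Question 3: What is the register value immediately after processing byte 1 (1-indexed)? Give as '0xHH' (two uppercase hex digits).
Answer: 0x35

Derivation:
After byte 1 (0x66): reg=0x35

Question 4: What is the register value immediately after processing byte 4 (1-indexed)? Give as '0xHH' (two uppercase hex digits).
Answer: 0xCC

Derivation:
After byte 1 (0x66): reg=0x35
After byte 2 (0x7C): reg=0xF8
After byte 3 (0xC7): reg=0xBD
After byte 4 (0x4B): reg=0xCC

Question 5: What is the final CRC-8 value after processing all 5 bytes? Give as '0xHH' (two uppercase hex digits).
Answer: 0x31

Derivation:
After byte 1 (0x66): reg=0x35
After byte 2 (0x7C): reg=0xF8
After byte 3 (0xC7): reg=0xBD
After byte 4 (0x4B): reg=0xCC
After byte 5 (0xC7): reg=0x31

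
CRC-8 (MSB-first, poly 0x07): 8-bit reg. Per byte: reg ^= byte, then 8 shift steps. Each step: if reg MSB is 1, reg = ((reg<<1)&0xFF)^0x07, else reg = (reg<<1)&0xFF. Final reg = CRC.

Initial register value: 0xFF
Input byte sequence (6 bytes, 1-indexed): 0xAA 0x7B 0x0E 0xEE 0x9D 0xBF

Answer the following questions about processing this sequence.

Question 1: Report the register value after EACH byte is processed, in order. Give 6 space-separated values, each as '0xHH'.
0xAC 0x2B 0xFB 0x6B 0xCC 0x5E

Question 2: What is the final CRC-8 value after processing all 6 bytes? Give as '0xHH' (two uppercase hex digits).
Answer: 0x5E

Derivation:
After byte 1 (0xAA): reg=0xAC
After byte 2 (0x7B): reg=0x2B
After byte 3 (0x0E): reg=0xFB
After byte 4 (0xEE): reg=0x6B
After byte 5 (0x9D): reg=0xCC
After byte 6 (0xBF): reg=0x5E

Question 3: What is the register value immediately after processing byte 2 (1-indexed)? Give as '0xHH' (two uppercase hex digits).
Answer: 0x2B

Derivation:
After byte 1 (0xAA): reg=0xAC
After byte 2 (0x7B): reg=0x2B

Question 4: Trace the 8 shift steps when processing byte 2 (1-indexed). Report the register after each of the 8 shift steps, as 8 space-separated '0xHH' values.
Answer: 0xA9 0x55 0xAA 0x53 0xA6 0x4B 0x96 0x2B

Derivation:
After byte 1 (0xAA): reg=0xAC
Register before byte 2: 0xAC
After XOR with byte 0x7B: 0xD7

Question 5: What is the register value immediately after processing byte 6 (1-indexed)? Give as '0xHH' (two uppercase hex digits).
Answer: 0x5E

Derivation:
After byte 1 (0xAA): reg=0xAC
After byte 2 (0x7B): reg=0x2B
After byte 3 (0x0E): reg=0xFB
After byte 4 (0xEE): reg=0x6B
After byte 5 (0x9D): reg=0xCC
After byte 6 (0xBF): reg=0x5E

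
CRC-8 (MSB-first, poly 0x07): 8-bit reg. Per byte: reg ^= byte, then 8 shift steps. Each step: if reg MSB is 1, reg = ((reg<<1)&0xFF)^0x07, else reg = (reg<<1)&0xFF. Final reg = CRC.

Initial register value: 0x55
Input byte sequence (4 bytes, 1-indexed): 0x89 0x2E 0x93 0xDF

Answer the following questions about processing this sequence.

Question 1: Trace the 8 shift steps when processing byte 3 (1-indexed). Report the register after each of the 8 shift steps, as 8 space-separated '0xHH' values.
After byte 1 (0x89): reg=0x1A
After byte 2 (0x2E): reg=0x8C
Register before byte 3: 0x8C
After XOR with byte 0x93: 0x1F

Answer: 0x3E 0x7C 0xF8 0xF7 0xE9 0xD5 0xAD 0x5D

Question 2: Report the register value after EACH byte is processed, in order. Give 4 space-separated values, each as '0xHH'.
0x1A 0x8C 0x5D 0x87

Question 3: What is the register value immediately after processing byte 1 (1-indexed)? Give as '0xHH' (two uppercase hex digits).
After byte 1 (0x89): reg=0x1A

Answer: 0x1A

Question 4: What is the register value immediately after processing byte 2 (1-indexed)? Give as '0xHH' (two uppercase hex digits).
Answer: 0x8C

Derivation:
After byte 1 (0x89): reg=0x1A
After byte 2 (0x2E): reg=0x8C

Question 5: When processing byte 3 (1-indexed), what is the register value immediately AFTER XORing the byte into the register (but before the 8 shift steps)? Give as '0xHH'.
Register before byte 3: 0x8C
Byte 3: 0x93
0x8C XOR 0x93 = 0x1F

Answer: 0x1F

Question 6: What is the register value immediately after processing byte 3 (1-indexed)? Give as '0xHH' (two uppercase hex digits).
Answer: 0x5D

Derivation:
After byte 1 (0x89): reg=0x1A
After byte 2 (0x2E): reg=0x8C
After byte 3 (0x93): reg=0x5D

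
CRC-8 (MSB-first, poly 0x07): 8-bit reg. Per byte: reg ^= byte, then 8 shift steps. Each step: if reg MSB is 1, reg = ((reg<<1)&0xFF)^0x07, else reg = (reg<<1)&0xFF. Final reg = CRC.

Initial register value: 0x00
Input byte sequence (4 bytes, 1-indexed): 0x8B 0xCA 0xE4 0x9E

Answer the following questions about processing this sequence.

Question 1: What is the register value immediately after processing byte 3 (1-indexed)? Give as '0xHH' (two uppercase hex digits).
After byte 1 (0x8B): reg=0xB8
After byte 2 (0xCA): reg=0x59
After byte 3 (0xE4): reg=0x3A

Answer: 0x3A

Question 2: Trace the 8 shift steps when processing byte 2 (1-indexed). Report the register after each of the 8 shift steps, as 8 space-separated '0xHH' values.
Answer: 0xE4 0xCF 0x99 0x35 0x6A 0xD4 0xAF 0x59

Derivation:
After byte 1 (0x8B): reg=0xB8
Register before byte 2: 0xB8
After XOR with byte 0xCA: 0x72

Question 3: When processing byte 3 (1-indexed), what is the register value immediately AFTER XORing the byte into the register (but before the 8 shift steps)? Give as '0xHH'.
Register before byte 3: 0x59
Byte 3: 0xE4
0x59 XOR 0xE4 = 0xBD

Answer: 0xBD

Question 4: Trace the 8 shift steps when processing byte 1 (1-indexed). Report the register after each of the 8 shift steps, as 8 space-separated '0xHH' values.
Register before byte 1: 0x00
After XOR with byte 0x8B: 0x8B

Answer: 0x11 0x22 0x44 0x88 0x17 0x2E 0x5C 0xB8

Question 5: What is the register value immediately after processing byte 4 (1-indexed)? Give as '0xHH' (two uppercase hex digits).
After byte 1 (0x8B): reg=0xB8
After byte 2 (0xCA): reg=0x59
After byte 3 (0xE4): reg=0x3A
After byte 4 (0x9E): reg=0x75

Answer: 0x75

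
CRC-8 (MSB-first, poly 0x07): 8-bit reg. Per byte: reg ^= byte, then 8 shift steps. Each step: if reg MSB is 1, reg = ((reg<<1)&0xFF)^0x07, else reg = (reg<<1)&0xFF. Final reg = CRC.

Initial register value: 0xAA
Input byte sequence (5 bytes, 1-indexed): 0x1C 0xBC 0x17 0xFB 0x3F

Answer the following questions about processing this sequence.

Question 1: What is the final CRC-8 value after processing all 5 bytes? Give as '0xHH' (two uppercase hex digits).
Answer: 0x70

Derivation:
After byte 1 (0x1C): reg=0x0B
After byte 2 (0xBC): reg=0x0C
After byte 3 (0x17): reg=0x41
After byte 4 (0xFB): reg=0x2F
After byte 5 (0x3F): reg=0x70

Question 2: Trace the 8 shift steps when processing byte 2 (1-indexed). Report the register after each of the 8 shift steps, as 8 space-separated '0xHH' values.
Answer: 0x69 0xD2 0xA3 0x41 0x82 0x03 0x06 0x0C

Derivation:
After byte 1 (0x1C): reg=0x0B
Register before byte 2: 0x0B
After XOR with byte 0xBC: 0xB7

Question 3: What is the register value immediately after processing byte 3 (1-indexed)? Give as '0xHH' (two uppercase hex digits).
After byte 1 (0x1C): reg=0x0B
After byte 2 (0xBC): reg=0x0C
After byte 3 (0x17): reg=0x41

Answer: 0x41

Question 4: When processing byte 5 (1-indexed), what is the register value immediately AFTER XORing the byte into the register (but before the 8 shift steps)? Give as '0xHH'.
Answer: 0x10

Derivation:
Register before byte 5: 0x2F
Byte 5: 0x3F
0x2F XOR 0x3F = 0x10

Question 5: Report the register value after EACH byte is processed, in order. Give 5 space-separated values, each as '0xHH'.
0x0B 0x0C 0x41 0x2F 0x70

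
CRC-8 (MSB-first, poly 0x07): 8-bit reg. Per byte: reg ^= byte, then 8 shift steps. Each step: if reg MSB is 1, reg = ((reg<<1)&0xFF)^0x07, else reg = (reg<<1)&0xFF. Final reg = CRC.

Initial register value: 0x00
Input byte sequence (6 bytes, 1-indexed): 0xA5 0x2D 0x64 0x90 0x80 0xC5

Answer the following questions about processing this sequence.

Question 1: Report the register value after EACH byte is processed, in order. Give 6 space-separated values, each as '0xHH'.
0x72 0x9A 0xF4 0x3B 0x28 0x8D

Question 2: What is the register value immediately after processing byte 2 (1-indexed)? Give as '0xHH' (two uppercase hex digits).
After byte 1 (0xA5): reg=0x72
After byte 2 (0x2D): reg=0x9A

Answer: 0x9A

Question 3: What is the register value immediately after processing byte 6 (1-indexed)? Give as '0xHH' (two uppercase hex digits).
Answer: 0x8D

Derivation:
After byte 1 (0xA5): reg=0x72
After byte 2 (0x2D): reg=0x9A
After byte 3 (0x64): reg=0xF4
After byte 4 (0x90): reg=0x3B
After byte 5 (0x80): reg=0x28
After byte 6 (0xC5): reg=0x8D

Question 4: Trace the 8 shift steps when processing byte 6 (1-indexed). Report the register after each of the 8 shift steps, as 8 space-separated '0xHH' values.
After byte 1 (0xA5): reg=0x72
After byte 2 (0x2D): reg=0x9A
After byte 3 (0x64): reg=0xF4
After byte 4 (0x90): reg=0x3B
After byte 5 (0x80): reg=0x28
Register before byte 6: 0x28
After XOR with byte 0xC5: 0xED

Answer: 0xDD 0xBD 0x7D 0xFA 0xF3 0xE1 0xC5 0x8D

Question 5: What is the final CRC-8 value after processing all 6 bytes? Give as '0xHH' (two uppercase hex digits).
Answer: 0x8D

Derivation:
After byte 1 (0xA5): reg=0x72
After byte 2 (0x2D): reg=0x9A
After byte 3 (0x64): reg=0xF4
After byte 4 (0x90): reg=0x3B
After byte 5 (0x80): reg=0x28
After byte 6 (0xC5): reg=0x8D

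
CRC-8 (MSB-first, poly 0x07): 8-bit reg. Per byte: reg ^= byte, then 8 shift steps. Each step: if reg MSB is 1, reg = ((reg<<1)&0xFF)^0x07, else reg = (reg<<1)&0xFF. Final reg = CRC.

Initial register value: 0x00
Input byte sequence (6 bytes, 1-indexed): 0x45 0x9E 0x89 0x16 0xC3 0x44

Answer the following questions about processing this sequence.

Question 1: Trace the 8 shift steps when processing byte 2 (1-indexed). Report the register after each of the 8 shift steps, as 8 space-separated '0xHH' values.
After byte 1 (0x45): reg=0xDC
Register before byte 2: 0xDC
After XOR with byte 0x9E: 0x42

Answer: 0x84 0x0F 0x1E 0x3C 0x78 0xF0 0xE7 0xC9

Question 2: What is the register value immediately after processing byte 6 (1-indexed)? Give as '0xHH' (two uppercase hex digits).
After byte 1 (0x45): reg=0xDC
After byte 2 (0x9E): reg=0xC9
After byte 3 (0x89): reg=0xC7
After byte 4 (0x16): reg=0x39
After byte 5 (0xC3): reg=0xE8
After byte 6 (0x44): reg=0x4D

Answer: 0x4D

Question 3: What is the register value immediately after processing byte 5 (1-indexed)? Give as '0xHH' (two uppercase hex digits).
Answer: 0xE8

Derivation:
After byte 1 (0x45): reg=0xDC
After byte 2 (0x9E): reg=0xC9
After byte 3 (0x89): reg=0xC7
After byte 4 (0x16): reg=0x39
After byte 5 (0xC3): reg=0xE8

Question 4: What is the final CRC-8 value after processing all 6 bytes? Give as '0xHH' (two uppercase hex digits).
After byte 1 (0x45): reg=0xDC
After byte 2 (0x9E): reg=0xC9
After byte 3 (0x89): reg=0xC7
After byte 4 (0x16): reg=0x39
After byte 5 (0xC3): reg=0xE8
After byte 6 (0x44): reg=0x4D

Answer: 0x4D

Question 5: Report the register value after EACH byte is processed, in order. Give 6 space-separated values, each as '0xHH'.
0xDC 0xC9 0xC7 0x39 0xE8 0x4D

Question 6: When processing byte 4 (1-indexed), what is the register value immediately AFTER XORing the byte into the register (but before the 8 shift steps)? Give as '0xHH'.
Answer: 0xD1

Derivation:
Register before byte 4: 0xC7
Byte 4: 0x16
0xC7 XOR 0x16 = 0xD1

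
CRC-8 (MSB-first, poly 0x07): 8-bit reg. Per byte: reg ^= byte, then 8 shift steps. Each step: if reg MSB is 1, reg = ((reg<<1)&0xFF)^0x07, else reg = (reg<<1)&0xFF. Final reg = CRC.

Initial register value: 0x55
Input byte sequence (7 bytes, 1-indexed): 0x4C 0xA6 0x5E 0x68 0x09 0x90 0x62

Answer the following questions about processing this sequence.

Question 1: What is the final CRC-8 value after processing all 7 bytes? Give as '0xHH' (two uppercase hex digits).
After byte 1 (0x4C): reg=0x4F
After byte 2 (0xA6): reg=0x91
After byte 3 (0x5E): reg=0x63
After byte 4 (0x68): reg=0x31
After byte 5 (0x09): reg=0xA8
After byte 6 (0x90): reg=0xA8
After byte 7 (0x62): reg=0x78

Answer: 0x78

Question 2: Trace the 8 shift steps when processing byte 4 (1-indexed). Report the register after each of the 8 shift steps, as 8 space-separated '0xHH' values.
Answer: 0x16 0x2C 0x58 0xB0 0x67 0xCE 0x9B 0x31

Derivation:
After byte 1 (0x4C): reg=0x4F
After byte 2 (0xA6): reg=0x91
After byte 3 (0x5E): reg=0x63
Register before byte 4: 0x63
After XOR with byte 0x68: 0x0B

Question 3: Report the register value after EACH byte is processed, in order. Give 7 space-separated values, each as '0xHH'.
0x4F 0x91 0x63 0x31 0xA8 0xA8 0x78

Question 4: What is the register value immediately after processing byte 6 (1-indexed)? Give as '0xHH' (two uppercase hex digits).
Answer: 0xA8

Derivation:
After byte 1 (0x4C): reg=0x4F
After byte 2 (0xA6): reg=0x91
After byte 3 (0x5E): reg=0x63
After byte 4 (0x68): reg=0x31
After byte 5 (0x09): reg=0xA8
After byte 6 (0x90): reg=0xA8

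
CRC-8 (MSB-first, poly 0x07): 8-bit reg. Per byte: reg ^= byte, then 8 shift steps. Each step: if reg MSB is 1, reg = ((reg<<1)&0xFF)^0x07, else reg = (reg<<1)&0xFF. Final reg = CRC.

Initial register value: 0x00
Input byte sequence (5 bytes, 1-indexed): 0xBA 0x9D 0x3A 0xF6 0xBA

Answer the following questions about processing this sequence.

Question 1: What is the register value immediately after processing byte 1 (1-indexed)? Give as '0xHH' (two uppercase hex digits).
Answer: 0x2F

Derivation:
After byte 1 (0xBA): reg=0x2F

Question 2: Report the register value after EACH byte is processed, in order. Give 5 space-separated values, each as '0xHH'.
0x2F 0x17 0xC3 0x8B 0x97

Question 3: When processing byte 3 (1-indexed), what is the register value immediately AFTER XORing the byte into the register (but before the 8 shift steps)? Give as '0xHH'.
Answer: 0x2D

Derivation:
Register before byte 3: 0x17
Byte 3: 0x3A
0x17 XOR 0x3A = 0x2D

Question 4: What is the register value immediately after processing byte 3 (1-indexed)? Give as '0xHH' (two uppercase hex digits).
Answer: 0xC3

Derivation:
After byte 1 (0xBA): reg=0x2F
After byte 2 (0x9D): reg=0x17
After byte 3 (0x3A): reg=0xC3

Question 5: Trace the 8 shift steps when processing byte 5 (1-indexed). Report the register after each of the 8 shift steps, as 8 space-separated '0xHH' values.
Answer: 0x62 0xC4 0x8F 0x19 0x32 0x64 0xC8 0x97

Derivation:
After byte 1 (0xBA): reg=0x2F
After byte 2 (0x9D): reg=0x17
After byte 3 (0x3A): reg=0xC3
After byte 4 (0xF6): reg=0x8B
Register before byte 5: 0x8B
After XOR with byte 0xBA: 0x31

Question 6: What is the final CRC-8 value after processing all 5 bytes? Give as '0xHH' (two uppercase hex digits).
Answer: 0x97

Derivation:
After byte 1 (0xBA): reg=0x2F
After byte 2 (0x9D): reg=0x17
After byte 3 (0x3A): reg=0xC3
After byte 4 (0xF6): reg=0x8B
After byte 5 (0xBA): reg=0x97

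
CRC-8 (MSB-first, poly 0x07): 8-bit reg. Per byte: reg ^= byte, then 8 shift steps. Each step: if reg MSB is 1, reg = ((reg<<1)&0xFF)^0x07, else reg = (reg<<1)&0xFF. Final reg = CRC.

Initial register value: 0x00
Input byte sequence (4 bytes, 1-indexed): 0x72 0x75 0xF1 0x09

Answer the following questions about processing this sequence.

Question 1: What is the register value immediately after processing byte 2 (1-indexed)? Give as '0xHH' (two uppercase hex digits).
Answer: 0xC4

Derivation:
After byte 1 (0x72): reg=0x59
After byte 2 (0x75): reg=0xC4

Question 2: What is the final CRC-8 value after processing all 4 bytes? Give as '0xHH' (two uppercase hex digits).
After byte 1 (0x72): reg=0x59
After byte 2 (0x75): reg=0xC4
After byte 3 (0xF1): reg=0x8B
After byte 4 (0x09): reg=0x87

Answer: 0x87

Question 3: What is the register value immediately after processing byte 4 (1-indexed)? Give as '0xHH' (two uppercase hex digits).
Answer: 0x87

Derivation:
After byte 1 (0x72): reg=0x59
After byte 2 (0x75): reg=0xC4
After byte 3 (0xF1): reg=0x8B
After byte 4 (0x09): reg=0x87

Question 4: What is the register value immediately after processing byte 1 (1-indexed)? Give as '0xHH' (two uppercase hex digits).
Answer: 0x59

Derivation:
After byte 1 (0x72): reg=0x59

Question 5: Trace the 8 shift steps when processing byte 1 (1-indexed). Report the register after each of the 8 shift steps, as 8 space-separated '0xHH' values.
Answer: 0xE4 0xCF 0x99 0x35 0x6A 0xD4 0xAF 0x59

Derivation:
Register before byte 1: 0x00
After XOR with byte 0x72: 0x72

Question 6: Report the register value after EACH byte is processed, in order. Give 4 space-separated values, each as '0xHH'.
0x59 0xC4 0x8B 0x87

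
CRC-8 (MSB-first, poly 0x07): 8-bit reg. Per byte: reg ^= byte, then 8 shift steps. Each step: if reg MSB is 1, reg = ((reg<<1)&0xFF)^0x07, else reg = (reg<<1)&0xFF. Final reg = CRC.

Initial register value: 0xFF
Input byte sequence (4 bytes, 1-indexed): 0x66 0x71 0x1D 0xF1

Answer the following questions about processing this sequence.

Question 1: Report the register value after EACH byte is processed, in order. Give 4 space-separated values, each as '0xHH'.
0xC6 0x0C 0x77 0x9B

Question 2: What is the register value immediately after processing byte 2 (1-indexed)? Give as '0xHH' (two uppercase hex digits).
After byte 1 (0x66): reg=0xC6
After byte 2 (0x71): reg=0x0C

Answer: 0x0C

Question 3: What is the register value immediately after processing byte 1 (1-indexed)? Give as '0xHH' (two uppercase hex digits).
After byte 1 (0x66): reg=0xC6

Answer: 0xC6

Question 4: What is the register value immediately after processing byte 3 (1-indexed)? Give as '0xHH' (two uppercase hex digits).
After byte 1 (0x66): reg=0xC6
After byte 2 (0x71): reg=0x0C
After byte 3 (0x1D): reg=0x77

Answer: 0x77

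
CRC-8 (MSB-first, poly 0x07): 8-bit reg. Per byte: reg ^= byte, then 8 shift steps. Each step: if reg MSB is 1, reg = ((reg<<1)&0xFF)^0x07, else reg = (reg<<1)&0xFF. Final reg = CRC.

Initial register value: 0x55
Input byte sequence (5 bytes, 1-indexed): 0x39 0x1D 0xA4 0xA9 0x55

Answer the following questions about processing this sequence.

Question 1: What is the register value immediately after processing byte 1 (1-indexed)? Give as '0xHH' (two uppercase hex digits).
After byte 1 (0x39): reg=0x03

Answer: 0x03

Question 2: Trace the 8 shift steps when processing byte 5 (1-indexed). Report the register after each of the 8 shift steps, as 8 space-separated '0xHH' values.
Answer: 0x85 0x0D 0x1A 0x34 0x68 0xD0 0xA7 0x49

Derivation:
After byte 1 (0x39): reg=0x03
After byte 2 (0x1D): reg=0x5A
After byte 3 (0xA4): reg=0xF4
After byte 4 (0xA9): reg=0x94
Register before byte 5: 0x94
After XOR with byte 0x55: 0xC1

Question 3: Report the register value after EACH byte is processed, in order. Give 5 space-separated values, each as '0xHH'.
0x03 0x5A 0xF4 0x94 0x49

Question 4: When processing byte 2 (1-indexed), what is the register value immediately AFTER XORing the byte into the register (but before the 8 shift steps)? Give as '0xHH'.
Register before byte 2: 0x03
Byte 2: 0x1D
0x03 XOR 0x1D = 0x1E

Answer: 0x1E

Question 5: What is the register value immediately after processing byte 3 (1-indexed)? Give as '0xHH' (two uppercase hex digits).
Answer: 0xF4

Derivation:
After byte 1 (0x39): reg=0x03
After byte 2 (0x1D): reg=0x5A
After byte 3 (0xA4): reg=0xF4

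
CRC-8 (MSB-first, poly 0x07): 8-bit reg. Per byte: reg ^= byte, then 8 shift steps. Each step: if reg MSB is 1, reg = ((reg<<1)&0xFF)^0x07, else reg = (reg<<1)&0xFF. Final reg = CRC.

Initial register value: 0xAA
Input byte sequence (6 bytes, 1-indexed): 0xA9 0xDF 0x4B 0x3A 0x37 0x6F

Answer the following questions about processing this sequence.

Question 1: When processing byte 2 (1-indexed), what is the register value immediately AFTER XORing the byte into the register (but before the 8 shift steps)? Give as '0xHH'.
Register before byte 2: 0x09
Byte 2: 0xDF
0x09 XOR 0xDF = 0xD6

Answer: 0xD6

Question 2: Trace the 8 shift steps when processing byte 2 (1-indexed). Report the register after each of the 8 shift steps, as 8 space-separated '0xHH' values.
Answer: 0xAB 0x51 0xA2 0x43 0x86 0x0B 0x16 0x2C

Derivation:
After byte 1 (0xA9): reg=0x09
Register before byte 2: 0x09
After XOR with byte 0xDF: 0xD6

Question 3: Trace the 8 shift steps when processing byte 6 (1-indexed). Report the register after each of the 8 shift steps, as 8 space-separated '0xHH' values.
After byte 1 (0xA9): reg=0x09
After byte 2 (0xDF): reg=0x2C
After byte 3 (0x4B): reg=0x32
After byte 4 (0x3A): reg=0x38
After byte 5 (0x37): reg=0x2D
Register before byte 6: 0x2D
After XOR with byte 0x6F: 0x42

Answer: 0x84 0x0F 0x1E 0x3C 0x78 0xF0 0xE7 0xC9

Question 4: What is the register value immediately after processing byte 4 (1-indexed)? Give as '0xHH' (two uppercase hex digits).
Answer: 0x38

Derivation:
After byte 1 (0xA9): reg=0x09
After byte 2 (0xDF): reg=0x2C
After byte 3 (0x4B): reg=0x32
After byte 4 (0x3A): reg=0x38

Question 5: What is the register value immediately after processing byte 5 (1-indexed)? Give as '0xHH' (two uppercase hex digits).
After byte 1 (0xA9): reg=0x09
After byte 2 (0xDF): reg=0x2C
After byte 3 (0x4B): reg=0x32
After byte 4 (0x3A): reg=0x38
After byte 5 (0x37): reg=0x2D

Answer: 0x2D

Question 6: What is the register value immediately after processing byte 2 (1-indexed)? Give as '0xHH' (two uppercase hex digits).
After byte 1 (0xA9): reg=0x09
After byte 2 (0xDF): reg=0x2C

Answer: 0x2C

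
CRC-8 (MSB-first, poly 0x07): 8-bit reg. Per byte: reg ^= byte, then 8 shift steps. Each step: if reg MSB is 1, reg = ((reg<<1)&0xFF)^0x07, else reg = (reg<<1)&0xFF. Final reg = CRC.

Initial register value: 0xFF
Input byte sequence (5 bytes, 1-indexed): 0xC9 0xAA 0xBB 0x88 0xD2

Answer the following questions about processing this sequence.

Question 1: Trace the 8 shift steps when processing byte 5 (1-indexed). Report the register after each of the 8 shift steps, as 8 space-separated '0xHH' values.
After byte 1 (0xC9): reg=0x82
After byte 2 (0xAA): reg=0xD8
After byte 3 (0xBB): reg=0x2E
After byte 4 (0x88): reg=0x7B
Register before byte 5: 0x7B
After XOR with byte 0xD2: 0xA9

Answer: 0x55 0xAA 0x53 0xA6 0x4B 0x96 0x2B 0x56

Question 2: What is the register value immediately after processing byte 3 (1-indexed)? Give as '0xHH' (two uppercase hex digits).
Answer: 0x2E

Derivation:
After byte 1 (0xC9): reg=0x82
After byte 2 (0xAA): reg=0xD8
After byte 3 (0xBB): reg=0x2E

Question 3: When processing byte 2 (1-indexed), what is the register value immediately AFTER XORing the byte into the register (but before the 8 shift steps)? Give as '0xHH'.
Register before byte 2: 0x82
Byte 2: 0xAA
0x82 XOR 0xAA = 0x28

Answer: 0x28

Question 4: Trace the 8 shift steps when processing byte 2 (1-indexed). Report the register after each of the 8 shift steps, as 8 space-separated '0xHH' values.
After byte 1 (0xC9): reg=0x82
Register before byte 2: 0x82
After XOR with byte 0xAA: 0x28

Answer: 0x50 0xA0 0x47 0x8E 0x1B 0x36 0x6C 0xD8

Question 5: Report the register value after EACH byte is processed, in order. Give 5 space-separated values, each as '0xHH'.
0x82 0xD8 0x2E 0x7B 0x56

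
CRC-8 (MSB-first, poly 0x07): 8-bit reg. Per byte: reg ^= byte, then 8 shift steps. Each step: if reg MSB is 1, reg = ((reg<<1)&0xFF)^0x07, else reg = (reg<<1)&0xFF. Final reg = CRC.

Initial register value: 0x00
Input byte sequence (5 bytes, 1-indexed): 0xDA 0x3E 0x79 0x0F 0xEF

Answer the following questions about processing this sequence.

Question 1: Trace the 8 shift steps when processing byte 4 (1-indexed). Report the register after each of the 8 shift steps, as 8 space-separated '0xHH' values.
After byte 1 (0xDA): reg=0x08
After byte 2 (0x3E): reg=0x82
After byte 3 (0x79): reg=0xEF
Register before byte 4: 0xEF
After XOR with byte 0x0F: 0xE0

Answer: 0xC7 0x89 0x15 0x2A 0x54 0xA8 0x57 0xAE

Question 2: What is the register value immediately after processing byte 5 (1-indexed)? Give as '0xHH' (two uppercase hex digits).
After byte 1 (0xDA): reg=0x08
After byte 2 (0x3E): reg=0x82
After byte 3 (0x79): reg=0xEF
After byte 4 (0x0F): reg=0xAE
After byte 5 (0xEF): reg=0xC0

Answer: 0xC0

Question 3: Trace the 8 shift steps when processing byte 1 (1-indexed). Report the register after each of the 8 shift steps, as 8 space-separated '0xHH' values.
Register before byte 1: 0x00
After XOR with byte 0xDA: 0xDA

Answer: 0xB3 0x61 0xC2 0x83 0x01 0x02 0x04 0x08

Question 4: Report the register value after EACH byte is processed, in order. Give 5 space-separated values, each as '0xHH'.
0x08 0x82 0xEF 0xAE 0xC0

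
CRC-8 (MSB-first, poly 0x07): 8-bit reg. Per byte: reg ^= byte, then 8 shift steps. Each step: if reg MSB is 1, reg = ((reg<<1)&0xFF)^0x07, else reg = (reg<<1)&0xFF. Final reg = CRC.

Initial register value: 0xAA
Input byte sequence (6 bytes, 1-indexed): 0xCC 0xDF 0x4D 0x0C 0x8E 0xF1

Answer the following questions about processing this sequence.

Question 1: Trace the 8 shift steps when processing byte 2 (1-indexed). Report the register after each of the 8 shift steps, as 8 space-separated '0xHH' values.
Answer: 0xD3 0xA1 0x45 0x8A 0x13 0x26 0x4C 0x98

Derivation:
After byte 1 (0xCC): reg=0x35
Register before byte 2: 0x35
After XOR with byte 0xDF: 0xEA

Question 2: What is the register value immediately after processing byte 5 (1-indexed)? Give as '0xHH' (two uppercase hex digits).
Answer: 0xB0

Derivation:
After byte 1 (0xCC): reg=0x35
After byte 2 (0xDF): reg=0x98
After byte 3 (0x4D): reg=0x25
After byte 4 (0x0C): reg=0xDF
After byte 5 (0x8E): reg=0xB0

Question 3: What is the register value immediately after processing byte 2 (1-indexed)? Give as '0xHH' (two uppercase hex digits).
Answer: 0x98

Derivation:
After byte 1 (0xCC): reg=0x35
After byte 2 (0xDF): reg=0x98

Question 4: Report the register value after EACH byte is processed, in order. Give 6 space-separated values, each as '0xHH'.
0x35 0x98 0x25 0xDF 0xB0 0xC0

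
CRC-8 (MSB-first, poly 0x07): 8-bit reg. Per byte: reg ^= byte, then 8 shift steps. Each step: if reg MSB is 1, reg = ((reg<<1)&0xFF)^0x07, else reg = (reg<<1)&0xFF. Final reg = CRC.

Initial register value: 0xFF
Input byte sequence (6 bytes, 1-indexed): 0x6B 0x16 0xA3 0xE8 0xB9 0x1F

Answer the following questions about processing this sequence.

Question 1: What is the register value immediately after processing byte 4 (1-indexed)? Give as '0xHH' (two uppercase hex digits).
Answer: 0x60

Derivation:
After byte 1 (0x6B): reg=0xE5
After byte 2 (0x16): reg=0xD7
After byte 3 (0xA3): reg=0x4B
After byte 4 (0xE8): reg=0x60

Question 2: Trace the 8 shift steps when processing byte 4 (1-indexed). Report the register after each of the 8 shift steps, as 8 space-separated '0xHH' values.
Answer: 0x41 0x82 0x03 0x06 0x0C 0x18 0x30 0x60

Derivation:
After byte 1 (0x6B): reg=0xE5
After byte 2 (0x16): reg=0xD7
After byte 3 (0xA3): reg=0x4B
Register before byte 4: 0x4B
After XOR with byte 0xE8: 0xA3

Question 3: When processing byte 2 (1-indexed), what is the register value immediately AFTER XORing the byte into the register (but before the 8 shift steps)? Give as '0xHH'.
Register before byte 2: 0xE5
Byte 2: 0x16
0xE5 XOR 0x16 = 0xF3

Answer: 0xF3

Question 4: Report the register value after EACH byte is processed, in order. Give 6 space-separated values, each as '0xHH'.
0xE5 0xD7 0x4B 0x60 0x01 0x5A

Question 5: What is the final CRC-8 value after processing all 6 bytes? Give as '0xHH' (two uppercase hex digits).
Answer: 0x5A

Derivation:
After byte 1 (0x6B): reg=0xE5
After byte 2 (0x16): reg=0xD7
After byte 3 (0xA3): reg=0x4B
After byte 4 (0xE8): reg=0x60
After byte 5 (0xB9): reg=0x01
After byte 6 (0x1F): reg=0x5A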